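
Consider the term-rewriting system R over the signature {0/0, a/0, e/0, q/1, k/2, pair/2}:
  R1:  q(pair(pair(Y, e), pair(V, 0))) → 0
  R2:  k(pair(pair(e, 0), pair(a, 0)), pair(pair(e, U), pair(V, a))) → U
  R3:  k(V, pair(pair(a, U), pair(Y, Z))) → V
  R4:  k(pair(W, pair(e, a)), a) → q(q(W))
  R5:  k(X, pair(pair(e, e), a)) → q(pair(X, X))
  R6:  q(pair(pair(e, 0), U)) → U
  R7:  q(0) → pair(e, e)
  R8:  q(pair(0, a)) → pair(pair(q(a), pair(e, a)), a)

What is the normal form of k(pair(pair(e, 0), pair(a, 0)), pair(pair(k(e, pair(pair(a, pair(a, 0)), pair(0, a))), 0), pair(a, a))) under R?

1. k(pair(pair(e, 0), pair(a, 0)), pair(pair(k(e, pair(pair(a, pair(a, 0)), pair(0, a))), 0), pair(a, a)))  →  k(pair(pair(e, 0), pair(a, 0)), pair(pair(e, 0), pair(a, a)))   [R3 at 2.1.1]
2. k(pair(pair(e, 0), pair(a, 0)), pair(pair(e, 0), pair(a, a)))  →  0   [R2 at ε]

0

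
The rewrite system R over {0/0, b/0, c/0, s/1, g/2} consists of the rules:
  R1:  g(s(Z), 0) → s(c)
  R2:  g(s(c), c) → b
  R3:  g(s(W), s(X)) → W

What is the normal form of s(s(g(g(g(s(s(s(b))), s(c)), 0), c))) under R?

s(s(b))

1. s(s(g(g(g(s(s(s(b))), s(c)), 0), c)))  →  s(s(g(g(s(s(b)), 0), c)))   [R3 at 1.1.1.1]
2. s(s(g(g(s(s(b)), 0), c)))  →  s(s(g(s(c), c)))   [R1 at 1.1.1]
3. s(s(g(s(c), c)))  →  s(s(b))   [R2 at 1.1]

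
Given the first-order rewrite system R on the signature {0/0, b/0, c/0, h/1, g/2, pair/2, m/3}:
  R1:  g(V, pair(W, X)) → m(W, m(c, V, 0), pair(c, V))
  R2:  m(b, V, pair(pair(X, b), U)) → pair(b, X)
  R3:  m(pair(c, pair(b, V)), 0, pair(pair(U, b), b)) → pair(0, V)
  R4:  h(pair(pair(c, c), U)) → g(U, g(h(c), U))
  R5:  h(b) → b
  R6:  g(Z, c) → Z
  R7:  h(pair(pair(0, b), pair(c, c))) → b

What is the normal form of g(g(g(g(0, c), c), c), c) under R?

0

1. g(g(g(g(0, c), c), c), c)  →  g(g(g(0, c), c), c)   [R6 at ε]
2. g(g(g(0, c), c), c)  →  g(g(0, c), c)   [R6 at ε]
3. g(g(0, c), c)  →  g(0, c)   [R6 at ε]
4. g(0, c)  →  0   [R6 at ε]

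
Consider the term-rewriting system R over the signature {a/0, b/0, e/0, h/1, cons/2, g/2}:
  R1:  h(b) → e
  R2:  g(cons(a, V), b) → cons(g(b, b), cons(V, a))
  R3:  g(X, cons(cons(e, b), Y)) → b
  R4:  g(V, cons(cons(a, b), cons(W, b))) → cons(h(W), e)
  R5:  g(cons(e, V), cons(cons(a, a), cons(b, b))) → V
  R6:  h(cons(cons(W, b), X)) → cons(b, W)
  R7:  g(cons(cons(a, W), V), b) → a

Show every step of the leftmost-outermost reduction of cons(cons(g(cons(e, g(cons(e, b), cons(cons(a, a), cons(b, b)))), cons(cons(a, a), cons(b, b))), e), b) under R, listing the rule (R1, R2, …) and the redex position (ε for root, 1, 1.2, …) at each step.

1. cons(cons(g(cons(e, g(cons(e, b), cons(cons(a, a), cons(b, b)))), cons(cons(a, a), cons(b, b))), e), b)  →  cons(cons(g(cons(e, b), cons(cons(a, a), cons(b, b))), e), b)   [R5 at 1.1]
2. cons(cons(g(cons(e, b), cons(cons(a, a), cons(b, b))), e), b)  →  cons(cons(b, e), b)   [R5 at 1.1]

cons(cons(b, e), b)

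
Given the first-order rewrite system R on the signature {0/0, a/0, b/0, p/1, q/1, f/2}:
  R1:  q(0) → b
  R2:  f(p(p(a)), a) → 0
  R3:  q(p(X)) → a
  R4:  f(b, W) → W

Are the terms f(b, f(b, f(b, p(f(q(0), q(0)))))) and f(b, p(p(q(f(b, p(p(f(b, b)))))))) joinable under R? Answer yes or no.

Reduce t₁ = f(b, f(b, f(b, p(f(q(0), q(0)))))):
1. f(b, f(b, f(b, p(f(q(0), q(0))))))  →  f(b, f(b, p(f(q(0), q(0)))))   [R4 at ε]
2. f(b, f(b, p(f(q(0), q(0)))))  →  f(b, p(f(q(0), q(0))))   [R4 at ε]
3. f(b, p(f(q(0), q(0))))  →  p(f(q(0), q(0)))   [R4 at ε]
4. p(f(q(0), q(0)))  →  p(f(b, q(0)))   [R1 at 1.1]
5. p(f(b, q(0)))  →  p(q(0))   [R4 at 1]
6. p(q(0))  →  p(b)   [R1 at 1]

Reduce t₂ = f(b, p(p(q(f(b, p(p(f(b, b)))))))):
1. f(b, p(p(q(f(b, p(p(f(b, b))))))))  →  p(p(q(f(b, p(p(f(b, b)))))))   [R4 at ε]
2. p(p(q(f(b, p(p(f(b, b)))))))  →  p(p(q(p(p(f(b, b))))))   [R4 at 1.1.1]
3. p(p(q(p(p(f(b, b))))))  →  p(p(a))   [R3 at 1.1]

no — NF(t₁) = p(b), NF(t₂) = p(p(a))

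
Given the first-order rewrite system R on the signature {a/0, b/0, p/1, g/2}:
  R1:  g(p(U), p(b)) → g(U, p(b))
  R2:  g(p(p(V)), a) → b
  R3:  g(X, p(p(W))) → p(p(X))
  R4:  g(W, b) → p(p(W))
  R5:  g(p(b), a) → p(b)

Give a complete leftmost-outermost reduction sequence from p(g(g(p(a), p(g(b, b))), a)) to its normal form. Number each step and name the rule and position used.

p(b)

1. p(g(g(p(a), p(g(b, b))), a))  →  p(g(g(p(a), p(p(p(b)))), a))   [R4 at 1.1.2.1]
2. p(g(g(p(a), p(p(p(b)))), a))  →  p(g(p(p(p(a))), a))   [R3 at 1.1]
3. p(g(p(p(p(a))), a))  →  p(b)   [R2 at 1]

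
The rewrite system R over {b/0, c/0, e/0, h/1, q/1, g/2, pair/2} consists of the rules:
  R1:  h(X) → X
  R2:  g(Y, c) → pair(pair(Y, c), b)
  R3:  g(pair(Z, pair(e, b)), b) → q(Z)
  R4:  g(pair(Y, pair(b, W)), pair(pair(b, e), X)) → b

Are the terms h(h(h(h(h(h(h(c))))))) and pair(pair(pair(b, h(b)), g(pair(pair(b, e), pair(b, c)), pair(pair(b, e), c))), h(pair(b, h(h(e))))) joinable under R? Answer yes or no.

no — NF(t₁) = c, NF(t₂) = pair(pair(pair(b, b), b), pair(b, e))

Reduce t₁ = h(h(h(h(h(h(h(c))))))):
1. h(h(h(h(h(h(h(c)))))))  →  h(h(h(h(h(h(c))))))   [R1 at ε]
2. h(h(h(h(h(h(c))))))  →  h(h(h(h(h(c)))))   [R1 at ε]
3. h(h(h(h(h(c)))))  →  h(h(h(h(c))))   [R1 at ε]
4. h(h(h(h(c))))  →  h(h(h(c)))   [R1 at ε]
5. h(h(h(c)))  →  h(h(c))   [R1 at ε]
6. h(h(c))  →  h(c)   [R1 at ε]
7. h(c)  →  c   [R1 at ε]

Reduce t₂ = pair(pair(pair(b, h(b)), g(pair(pair(b, e), pair(b, c)), pair(pair(b, e), c))), h(pair(b, h(h(e))))):
1. pair(pair(pair(b, h(b)), g(pair(pair(b, e), pair(b, c)), pair(pair(b, e), c))), h(pair(b, h(h(e)))))  →  pair(pair(pair(b, b), g(pair(pair(b, e), pair(b, c)), pair(pair(b, e), c))), h(pair(b, h(h(e)))))   [R1 at 1.1.2]
2. pair(pair(pair(b, b), g(pair(pair(b, e), pair(b, c)), pair(pair(b, e), c))), h(pair(b, h(h(e)))))  →  pair(pair(pair(b, b), b), h(pair(b, h(h(e)))))   [R4 at 1.2]
3. pair(pair(pair(b, b), b), h(pair(b, h(h(e)))))  →  pair(pair(pair(b, b), b), pair(b, h(h(e))))   [R1 at 2]
4. pair(pair(pair(b, b), b), pair(b, h(h(e))))  →  pair(pair(pair(b, b), b), pair(b, h(e)))   [R1 at 2.2]
5. pair(pair(pair(b, b), b), pair(b, h(e)))  →  pair(pair(pair(b, b), b), pair(b, e))   [R1 at 2.2]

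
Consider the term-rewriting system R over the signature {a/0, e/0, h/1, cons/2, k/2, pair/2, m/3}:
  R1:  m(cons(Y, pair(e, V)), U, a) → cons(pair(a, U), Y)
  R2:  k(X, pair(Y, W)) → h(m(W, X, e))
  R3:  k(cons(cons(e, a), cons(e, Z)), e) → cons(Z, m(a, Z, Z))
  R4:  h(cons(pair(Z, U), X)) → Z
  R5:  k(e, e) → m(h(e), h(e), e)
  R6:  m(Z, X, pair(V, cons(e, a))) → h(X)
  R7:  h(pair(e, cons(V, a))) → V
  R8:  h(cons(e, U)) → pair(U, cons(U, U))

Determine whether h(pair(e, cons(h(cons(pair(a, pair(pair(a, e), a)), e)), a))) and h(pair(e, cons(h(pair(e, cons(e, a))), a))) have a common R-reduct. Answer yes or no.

no — NF(t₁) = a, NF(t₂) = e

Reduce t₁ = h(pair(e, cons(h(cons(pair(a, pair(pair(a, e), a)), e)), a))):
1. h(pair(e, cons(h(cons(pair(a, pair(pair(a, e), a)), e)), a)))  →  h(cons(pair(a, pair(pair(a, e), a)), e))   [R7 at ε]
2. h(cons(pair(a, pair(pair(a, e), a)), e))  →  a   [R4 at ε]

Reduce t₂ = h(pair(e, cons(h(pair(e, cons(e, a))), a))):
1. h(pair(e, cons(h(pair(e, cons(e, a))), a)))  →  h(pair(e, cons(e, a)))   [R7 at ε]
2. h(pair(e, cons(e, a)))  →  e   [R7 at ε]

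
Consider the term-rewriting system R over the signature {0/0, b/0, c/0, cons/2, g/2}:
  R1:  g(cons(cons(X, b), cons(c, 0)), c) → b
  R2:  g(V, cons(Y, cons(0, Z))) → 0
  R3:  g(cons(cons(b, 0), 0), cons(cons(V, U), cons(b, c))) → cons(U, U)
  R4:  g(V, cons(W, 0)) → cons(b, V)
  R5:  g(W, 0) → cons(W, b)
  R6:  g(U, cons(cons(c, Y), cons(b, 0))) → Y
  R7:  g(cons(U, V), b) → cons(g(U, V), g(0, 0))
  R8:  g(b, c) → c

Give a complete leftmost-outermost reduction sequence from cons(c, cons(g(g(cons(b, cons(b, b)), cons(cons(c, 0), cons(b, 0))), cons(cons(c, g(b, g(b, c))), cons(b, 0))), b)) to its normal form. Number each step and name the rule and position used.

cons(c, cons(c, b))

1. cons(c, cons(g(g(cons(b, cons(b, b)), cons(cons(c, 0), cons(b, 0))), cons(cons(c, g(b, g(b, c))), cons(b, 0))), b))  →  cons(c, cons(g(b, g(b, c)), b))   [R6 at 2.1]
2. cons(c, cons(g(b, g(b, c)), b))  →  cons(c, cons(g(b, c), b))   [R8 at 2.1.2]
3. cons(c, cons(g(b, c), b))  →  cons(c, cons(c, b))   [R8 at 2.1]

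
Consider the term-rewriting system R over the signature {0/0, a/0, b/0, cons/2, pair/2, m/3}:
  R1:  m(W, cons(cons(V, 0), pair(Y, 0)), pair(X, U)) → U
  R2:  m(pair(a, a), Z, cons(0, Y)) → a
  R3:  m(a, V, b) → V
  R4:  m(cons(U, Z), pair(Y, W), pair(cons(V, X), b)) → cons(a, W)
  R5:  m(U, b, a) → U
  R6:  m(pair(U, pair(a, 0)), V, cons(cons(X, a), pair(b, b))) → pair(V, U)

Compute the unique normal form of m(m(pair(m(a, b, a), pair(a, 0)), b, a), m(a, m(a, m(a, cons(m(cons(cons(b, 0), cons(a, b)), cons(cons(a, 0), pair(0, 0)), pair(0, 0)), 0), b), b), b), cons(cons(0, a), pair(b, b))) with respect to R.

pair(cons(0, 0), a)

1. m(m(pair(m(a, b, a), pair(a, 0)), b, a), m(a, m(a, m(a, cons(m(cons(cons(b, 0), cons(a, b)), cons(cons(a, 0), pair(0, 0)), pair(0, 0)), 0), b), b), b), cons(cons(0, a), pair(b, b)))  →  m(pair(m(a, b, a), pair(a, 0)), m(a, m(a, m(a, cons(m(cons(cons(b, 0), cons(a, b)), cons(cons(a, 0), pair(0, 0)), pair(0, 0)), 0), b), b), b), cons(cons(0, a), pair(b, b)))   [R5 at 1]
2. m(pair(m(a, b, a), pair(a, 0)), m(a, m(a, m(a, cons(m(cons(cons(b, 0), cons(a, b)), cons(cons(a, 0), pair(0, 0)), pair(0, 0)), 0), b), b), b), cons(cons(0, a), pair(b, b)))  →  pair(m(a, m(a, m(a, cons(m(cons(cons(b, 0), cons(a, b)), cons(cons(a, 0), pair(0, 0)), pair(0, 0)), 0), b), b), b), m(a, b, a))   [R6 at ε]
3. pair(m(a, m(a, m(a, cons(m(cons(cons(b, 0), cons(a, b)), cons(cons(a, 0), pair(0, 0)), pair(0, 0)), 0), b), b), b), m(a, b, a))  →  pair(m(a, m(a, cons(m(cons(cons(b, 0), cons(a, b)), cons(cons(a, 0), pair(0, 0)), pair(0, 0)), 0), b), b), m(a, b, a))   [R3 at 1]
4. pair(m(a, m(a, cons(m(cons(cons(b, 0), cons(a, b)), cons(cons(a, 0), pair(0, 0)), pair(0, 0)), 0), b), b), m(a, b, a))  →  pair(m(a, cons(m(cons(cons(b, 0), cons(a, b)), cons(cons(a, 0), pair(0, 0)), pair(0, 0)), 0), b), m(a, b, a))   [R3 at 1]
5. pair(m(a, cons(m(cons(cons(b, 0), cons(a, b)), cons(cons(a, 0), pair(0, 0)), pair(0, 0)), 0), b), m(a, b, a))  →  pair(cons(m(cons(cons(b, 0), cons(a, b)), cons(cons(a, 0), pair(0, 0)), pair(0, 0)), 0), m(a, b, a))   [R3 at 1]
6. pair(cons(m(cons(cons(b, 0), cons(a, b)), cons(cons(a, 0), pair(0, 0)), pair(0, 0)), 0), m(a, b, a))  →  pair(cons(0, 0), m(a, b, a))   [R1 at 1.1]
7. pair(cons(0, 0), m(a, b, a))  →  pair(cons(0, 0), a)   [R5 at 2]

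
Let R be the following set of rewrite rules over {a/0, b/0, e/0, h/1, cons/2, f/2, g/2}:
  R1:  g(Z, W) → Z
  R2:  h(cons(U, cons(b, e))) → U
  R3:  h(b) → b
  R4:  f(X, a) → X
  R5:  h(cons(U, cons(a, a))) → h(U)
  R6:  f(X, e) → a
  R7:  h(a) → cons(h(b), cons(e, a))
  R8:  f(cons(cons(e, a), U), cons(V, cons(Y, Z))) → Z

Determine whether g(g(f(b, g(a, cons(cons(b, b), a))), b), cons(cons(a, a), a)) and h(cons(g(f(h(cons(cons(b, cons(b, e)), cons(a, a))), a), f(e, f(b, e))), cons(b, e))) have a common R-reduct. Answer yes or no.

Reduce t₁ = g(g(f(b, g(a, cons(cons(b, b), a))), b), cons(cons(a, a), a)):
1. g(g(f(b, g(a, cons(cons(b, b), a))), b), cons(cons(a, a), a))  →  g(f(b, g(a, cons(cons(b, b), a))), b)   [R1 at ε]
2. g(f(b, g(a, cons(cons(b, b), a))), b)  →  f(b, g(a, cons(cons(b, b), a)))   [R1 at ε]
3. f(b, g(a, cons(cons(b, b), a)))  →  f(b, a)   [R1 at 2]
4. f(b, a)  →  b   [R4 at ε]

Reduce t₂ = h(cons(g(f(h(cons(cons(b, cons(b, e)), cons(a, a))), a), f(e, f(b, e))), cons(b, e))):
1. h(cons(g(f(h(cons(cons(b, cons(b, e)), cons(a, a))), a), f(e, f(b, e))), cons(b, e)))  →  g(f(h(cons(cons(b, cons(b, e)), cons(a, a))), a), f(e, f(b, e)))   [R2 at ε]
2. g(f(h(cons(cons(b, cons(b, e)), cons(a, a))), a), f(e, f(b, e)))  →  f(h(cons(cons(b, cons(b, e)), cons(a, a))), a)   [R1 at ε]
3. f(h(cons(cons(b, cons(b, e)), cons(a, a))), a)  →  h(cons(cons(b, cons(b, e)), cons(a, a)))   [R4 at ε]
4. h(cons(cons(b, cons(b, e)), cons(a, a)))  →  h(cons(b, cons(b, e)))   [R5 at ε]
5. h(cons(b, cons(b, e)))  →  b   [R2 at ε]

yes — NF(t₁) = b, NF(t₂) = b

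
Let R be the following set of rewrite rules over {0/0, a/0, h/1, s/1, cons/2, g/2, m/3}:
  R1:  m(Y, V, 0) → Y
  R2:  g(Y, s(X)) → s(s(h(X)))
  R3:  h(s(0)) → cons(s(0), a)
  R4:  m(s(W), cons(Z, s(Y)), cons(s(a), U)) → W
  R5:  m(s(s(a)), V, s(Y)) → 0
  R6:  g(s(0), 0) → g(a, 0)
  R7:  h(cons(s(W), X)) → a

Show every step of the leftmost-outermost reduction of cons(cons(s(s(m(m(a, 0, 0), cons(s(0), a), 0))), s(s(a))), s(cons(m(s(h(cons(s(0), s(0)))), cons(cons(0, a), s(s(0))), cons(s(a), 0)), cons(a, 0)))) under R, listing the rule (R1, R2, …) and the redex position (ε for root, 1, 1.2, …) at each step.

cons(cons(s(s(a)), s(s(a))), s(cons(a, cons(a, 0))))

1. cons(cons(s(s(m(m(a, 0, 0), cons(s(0), a), 0))), s(s(a))), s(cons(m(s(h(cons(s(0), s(0)))), cons(cons(0, a), s(s(0))), cons(s(a), 0)), cons(a, 0))))  →  cons(cons(s(s(m(a, 0, 0))), s(s(a))), s(cons(m(s(h(cons(s(0), s(0)))), cons(cons(0, a), s(s(0))), cons(s(a), 0)), cons(a, 0))))   [R1 at 1.1.1.1]
2. cons(cons(s(s(m(a, 0, 0))), s(s(a))), s(cons(m(s(h(cons(s(0), s(0)))), cons(cons(0, a), s(s(0))), cons(s(a), 0)), cons(a, 0))))  →  cons(cons(s(s(a)), s(s(a))), s(cons(m(s(h(cons(s(0), s(0)))), cons(cons(0, a), s(s(0))), cons(s(a), 0)), cons(a, 0))))   [R1 at 1.1.1.1]
3. cons(cons(s(s(a)), s(s(a))), s(cons(m(s(h(cons(s(0), s(0)))), cons(cons(0, a), s(s(0))), cons(s(a), 0)), cons(a, 0))))  →  cons(cons(s(s(a)), s(s(a))), s(cons(h(cons(s(0), s(0))), cons(a, 0))))   [R4 at 2.1.1]
4. cons(cons(s(s(a)), s(s(a))), s(cons(h(cons(s(0), s(0))), cons(a, 0))))  →  cons(cons(s(s(a)), s(s(a))), s(cons(a, cons(a, 0))))   [R7 at 2.1.1]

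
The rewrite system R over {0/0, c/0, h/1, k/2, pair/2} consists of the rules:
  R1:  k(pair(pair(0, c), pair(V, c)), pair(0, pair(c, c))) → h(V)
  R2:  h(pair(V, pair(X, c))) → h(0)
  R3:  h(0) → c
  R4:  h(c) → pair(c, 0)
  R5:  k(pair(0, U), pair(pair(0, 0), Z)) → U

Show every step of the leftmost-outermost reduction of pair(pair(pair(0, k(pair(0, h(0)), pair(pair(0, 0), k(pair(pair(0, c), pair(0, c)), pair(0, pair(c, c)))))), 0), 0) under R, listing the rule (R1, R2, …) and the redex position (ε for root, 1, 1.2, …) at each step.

pair(pair(pair(0, c), 0), 0)

1. pair(pair(pair(0, k(pair(0, h(0)), pair(pair(0, 0), k(pair(pair(0, c), pair(0, c)), pair(0, pair(c, c)))))), 0), 0)  →  pair(pair(pair(0, h(0)), 0), 0)   [R5 at 1.1.2]
2. pair(pair(pair(0, h(0)), 0), 0)  →  pair(pair(pair(0, c), 0), 0)   [R3 at 1.1.2]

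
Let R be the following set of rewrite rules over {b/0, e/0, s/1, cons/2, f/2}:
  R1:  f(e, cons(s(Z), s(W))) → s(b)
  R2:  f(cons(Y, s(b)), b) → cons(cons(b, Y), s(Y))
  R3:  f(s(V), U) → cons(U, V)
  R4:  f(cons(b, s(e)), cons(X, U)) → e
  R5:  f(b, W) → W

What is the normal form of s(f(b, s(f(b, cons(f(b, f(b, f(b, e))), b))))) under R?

1. s(f(b, s(f(b, cons(f(b, f(b, f(b, e))), b)))))  →  s(s(f(b, cons(f(b, f(b, f(b, e))), b))))   [R5 at 1]
2. s(s(f(b, cons(f(b, f(b, f(b, e))), b))))  →  s(s(cons(f(b, f(b, f(b, e))), b)))   [R5 at 1.1]
3. s(s(cons(f(b, f(b, f(b, e))), b)))  →  s(s(cons(f(b, f(b, e)), b)))   [R5 at 1.1.1]
4. s(s(cons(f(b, f(b, e)), b)))  →  s(s(cons(f(b, e), b)))   [R5 at 1.1.1]
5. s(s(cons(f(b, e), b)))  →  s(s(cons(e, b)))   [R5 at 1.1.1]

s(s(cons(e, b)))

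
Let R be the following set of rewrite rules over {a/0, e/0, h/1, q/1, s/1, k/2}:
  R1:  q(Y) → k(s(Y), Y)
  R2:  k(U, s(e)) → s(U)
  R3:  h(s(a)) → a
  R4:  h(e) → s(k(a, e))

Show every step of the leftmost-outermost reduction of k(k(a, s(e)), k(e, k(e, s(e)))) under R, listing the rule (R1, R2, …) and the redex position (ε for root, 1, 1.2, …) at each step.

s(s(a))

1. k(k(a, s(e)), k(e, k(e, s(e))))  →  k(s(a), k(e, k(e, s(e))))   [R2 at 1]
2. k(s(a), k(e, k(e, s(e))))  →  k(s(a), k(e, s(e)))   [R2 at 2.2]
3. k(s(a), k(e, s(e)))  →  k(s(a), s(e))   [R2 at 2]
4. k(s(a), s(e))  →  s(s(a))   [R2 at ε]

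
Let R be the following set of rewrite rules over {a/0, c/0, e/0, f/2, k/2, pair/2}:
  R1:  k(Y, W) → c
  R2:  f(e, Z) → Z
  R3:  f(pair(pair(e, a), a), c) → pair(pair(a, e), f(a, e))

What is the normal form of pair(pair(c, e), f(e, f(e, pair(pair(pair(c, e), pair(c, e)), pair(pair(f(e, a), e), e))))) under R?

pair(pair(c, e), pair(pair(pair(c, e), pair(c, e)), pair(pair(a, e), e)))

1. pair(pair(c, e), f(e, f(e, pair(pair(pair(c, e), pair(c, e)), pair(pair(f(e, a), e), e)))))  →  pair(pair(c, e), f(e, pair(pair(pair(c, e), pair(c, e)), pair(pair(f(e, a), e), e))))   [R2 at 2]
2. pair(pair(c, e), f(e, pair(pair(pair(c, e), pair(c, e)), pair(pair(f(e, a), e), e))))  →  pair(pair(c, e), pair(pair(pair(c, e), pair(c, e)), pair(pair(f(e, a), e), e)))   [R2 at 2]
3. pair(pair(c, e), pair(pair(pair(c, e), pair(c, e)), pair(pair(f(e, a), e), e)))  →  pair(pair(c, e), pair(pair(pair(c, e), pair(c, e)), pair(pair(a, e), e)))   [R2 at 2.2.1.1]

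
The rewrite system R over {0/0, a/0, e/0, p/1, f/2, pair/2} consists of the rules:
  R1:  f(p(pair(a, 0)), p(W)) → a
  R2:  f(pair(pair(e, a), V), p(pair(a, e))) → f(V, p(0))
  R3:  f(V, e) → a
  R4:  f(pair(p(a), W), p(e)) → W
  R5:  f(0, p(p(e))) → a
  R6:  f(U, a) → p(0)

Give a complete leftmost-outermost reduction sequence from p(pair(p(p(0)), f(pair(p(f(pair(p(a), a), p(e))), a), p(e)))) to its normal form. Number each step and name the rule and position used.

1. p(pair(p(p(0)), f(pair(p(f(pair(p(a), a), p(e))), a), p(e))))  →  p(pair(p(p(0)), f(pair(p(a), a), p(e))))   [R4 at 1.2.1.1.1]
2. p(pair(p(p(0)), f(pair(p(a), a), p(e))))  →  p(pair(p(p(0)), a))   [R4 at 1.2]

p(pair(p(p(0)), a))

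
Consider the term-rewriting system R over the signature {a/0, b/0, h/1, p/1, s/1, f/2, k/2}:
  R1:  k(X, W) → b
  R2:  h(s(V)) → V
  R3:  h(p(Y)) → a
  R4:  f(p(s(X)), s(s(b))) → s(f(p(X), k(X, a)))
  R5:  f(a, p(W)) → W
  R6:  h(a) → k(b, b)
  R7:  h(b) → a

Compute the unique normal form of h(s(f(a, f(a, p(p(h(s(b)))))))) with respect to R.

1. h(s(f(a, f(a, p(p(h(s(b))))))))  →  f(a, f(a, p(p(h(s(b))))))   [R2 at ε]
2. f(a, f(a, p(p(h(s(b))))))  →  f(a, p(h(s(b))))   [R5 at 2]
3. f(a, p(h(s(b))))  →  h(s(b))   [R5 at ε]
4. h(s(b))  →  b   [R2 at ε]

b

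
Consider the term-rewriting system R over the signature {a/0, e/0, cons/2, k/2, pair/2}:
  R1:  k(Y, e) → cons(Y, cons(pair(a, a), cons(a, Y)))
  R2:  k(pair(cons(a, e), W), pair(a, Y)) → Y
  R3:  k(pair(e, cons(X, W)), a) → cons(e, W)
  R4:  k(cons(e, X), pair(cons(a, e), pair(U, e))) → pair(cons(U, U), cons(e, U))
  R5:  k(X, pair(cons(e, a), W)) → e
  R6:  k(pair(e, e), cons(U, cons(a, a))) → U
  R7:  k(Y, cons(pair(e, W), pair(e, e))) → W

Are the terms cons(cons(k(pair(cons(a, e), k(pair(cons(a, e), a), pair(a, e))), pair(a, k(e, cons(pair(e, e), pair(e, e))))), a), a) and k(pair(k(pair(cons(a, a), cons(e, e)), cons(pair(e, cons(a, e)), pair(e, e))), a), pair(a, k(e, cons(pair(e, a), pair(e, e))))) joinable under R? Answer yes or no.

Reduce t₁ = cons(cons(k(pair(cons(a, e), k(pair(cons(a, e), a), pair(a, e))), pair(a, k(e, cons(pair(e, e), pair(e, e))))), a), a):
1. cons(cons(k(pair(cons(a, e), k(pair(cons(a, e), a), pair(a, e))), pair(a, k(e, cons(pair(e, e), pair(e, e))))), a), a)  →  cons(cons(k(e, cons(pair(e, e), pair(e, e))), a), a)   [R2 at 1.1]
2. cons(cons(k(e, cons(pair(e, e), pair(e, e))), a), a)  →  cons(cons(e, a), a)   [R7 at 1.1]

Reduce t₂ = k(pair(k(pair(cons(a, a), cons(e, e)), cons(pair(e, cons(a, e)), pair(e, e))), a), pair(a, k(e, cons(pair(e, a), pair(e, e))))):
1. k(pair(k(pair(cons(a, a), cons(e, e)), cons(pair(e, cons(a, e)), pair(e, e))), a), pair(a, k(e, cons(pair(e, a), pair(e, e)))))  →  k(pair(cons(a, e), a), pair(a, k(e, cons(pair(e, a), pair(e, e)))))   [R7 at 1.1]
2. k(pair(cons(a, e), a), pair(a, k(e, cons(pair(e, a), pair(e, e)))))  →  k(e, cons(pair(e, a), pair(e, e)))   [R2 at ε]
3. k(e, cons(pair(e, a), pair(e, e)))  →  a   [R7 at ε]

no — NF(t₁) = cons(cons(e, a), a), NF(t₂) = a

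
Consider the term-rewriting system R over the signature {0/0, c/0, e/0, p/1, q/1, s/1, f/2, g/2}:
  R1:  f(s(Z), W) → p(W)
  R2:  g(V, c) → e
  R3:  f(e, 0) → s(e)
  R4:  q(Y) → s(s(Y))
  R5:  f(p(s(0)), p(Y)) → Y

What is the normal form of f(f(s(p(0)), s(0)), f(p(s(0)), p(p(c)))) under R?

c

1. f(f(s(p(0)), s(0)), f(p(s(0)), p(p(c))))  →  f(p(s(0)), f(p(s(0)), p(p(c))))   [R1 at 1]
2. f(p(s(0)), f(p(s(0)), p(p(c))))  →  f(p(s(0)), p(c))   [R5 at 2]
3. f(p(s(0)), p(c))  →  c   [R5 at ε]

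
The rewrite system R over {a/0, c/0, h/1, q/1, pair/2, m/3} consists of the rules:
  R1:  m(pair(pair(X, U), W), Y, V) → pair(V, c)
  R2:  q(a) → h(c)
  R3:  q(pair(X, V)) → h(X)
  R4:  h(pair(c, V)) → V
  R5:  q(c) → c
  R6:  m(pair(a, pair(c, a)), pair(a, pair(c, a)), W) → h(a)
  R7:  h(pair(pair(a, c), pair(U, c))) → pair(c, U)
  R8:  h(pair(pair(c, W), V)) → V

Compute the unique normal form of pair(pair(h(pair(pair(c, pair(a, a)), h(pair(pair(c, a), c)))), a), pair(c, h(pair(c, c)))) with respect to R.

1. pair(pair(h(pair(pair(c, pair(a, a)), h(pair(pair(c, a), c)))), a), pair(c, h(pair(c, c))))  →  pair(pair(h(pair(pair(c, a), c)), a), pair(c, h(pair(c, c))))   [R8 at 1.1]
2. pair(pair(h(pair(pair(c, a), c)), a), pair(c, h(pair(c, c))))  →  pair(pair(c, a), pair(c, h(pair(c, c))))   [R8 at 1.1]
3. pair(pair(c, a), pair(c, h(pair(c, c))))  →  pair(pair(c, a), pair(c, c))   [R4 at 2.2]

pair(pair(c, a), pair(c, c))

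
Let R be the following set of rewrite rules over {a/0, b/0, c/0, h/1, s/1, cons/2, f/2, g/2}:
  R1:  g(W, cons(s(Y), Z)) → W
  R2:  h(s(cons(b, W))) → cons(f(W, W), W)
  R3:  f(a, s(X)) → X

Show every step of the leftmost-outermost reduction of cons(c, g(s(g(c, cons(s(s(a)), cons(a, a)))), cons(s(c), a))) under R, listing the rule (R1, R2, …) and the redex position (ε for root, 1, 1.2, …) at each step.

1. cons(c, g(s(g(c, cons(s(s(a)), cons(a, a)))), cons(s(c), a)))  →  cons(c, s(g(c, cons(s(s(a)), cons(a, a)))))   [R1 at 2]
2. cons(c, s(g(c, cons(s(s(a)), cons(a, a)))))  →  cons(c, s(c))   [R1 at 2.1]

cons(c, s(c))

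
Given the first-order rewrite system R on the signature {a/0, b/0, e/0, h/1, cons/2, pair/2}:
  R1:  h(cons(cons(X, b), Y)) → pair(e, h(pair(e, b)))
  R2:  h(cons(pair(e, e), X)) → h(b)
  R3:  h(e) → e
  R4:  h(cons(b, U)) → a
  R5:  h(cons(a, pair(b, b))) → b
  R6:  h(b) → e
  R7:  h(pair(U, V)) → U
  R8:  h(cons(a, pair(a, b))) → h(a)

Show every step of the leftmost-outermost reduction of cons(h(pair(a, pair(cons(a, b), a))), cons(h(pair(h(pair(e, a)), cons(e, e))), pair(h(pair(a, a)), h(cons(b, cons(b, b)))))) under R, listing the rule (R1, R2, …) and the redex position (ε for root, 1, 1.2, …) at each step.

cons(a, cons(e, pair(a, a)))

1. cons(h(pair(a, pair(cons(a, b), a))), cons(h(pair(h(pair(e, a)), cons(e, e))), pair(h(pair(a, a)), h(cons(b, cons(b, b))))))  →  cons(a, cons(h(pair(h(pair(e, a)), cons(e, e))), pair(h(pair(a, a)), h(cons(b, cons(b, b))))))   [R7 at 1]
2. cons(a, cons(h(pair(h(pair(e, a)), cons(e, e))), pair(h(pair(a, a)), h(cons(b, cons(b, b))))))  →  cons(a, cons(h(pair(e, a)), pair(h(pair(a, a)), h(cons(b, cons(b, b))))))   [R7 at 2.1]
3. cons(a, cons(h(pair(e, a)), pair(h(pair(a, a)), h(cons(b, cons(b, b))))))  →  cons(a, cons(e, pair(h(pair(a, a)), h(cons(b, cons(b, b))))))   [R7 at 2.1]
4. cons(a, cons(e, pair(h(pair(a, a)), h(cons(b, cons(b, b))))))  →  cons(a, cons(e, pair(a, h(cons(b, cons(b, b))))))   [R7 at 2.2.1]
5. cons(a, cons(e, pair(a, h(cons(b, cons(b, b))))))  →  cons(a, cons(e, pair(a, a)))   [R4 at 2.2.2]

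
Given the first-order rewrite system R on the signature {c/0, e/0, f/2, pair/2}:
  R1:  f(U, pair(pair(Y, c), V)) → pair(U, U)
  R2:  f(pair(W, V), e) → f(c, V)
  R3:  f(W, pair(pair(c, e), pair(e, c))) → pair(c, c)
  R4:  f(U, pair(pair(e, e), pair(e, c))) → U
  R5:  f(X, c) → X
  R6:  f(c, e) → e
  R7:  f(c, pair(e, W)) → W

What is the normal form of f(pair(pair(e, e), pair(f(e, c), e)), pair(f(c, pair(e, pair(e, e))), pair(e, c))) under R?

pair(pair(e, e), pair(e, e))

1. f(pair(pair(e, e), pair(f(e, c), e)), pair(f(c, pair(e, pair(e, e))), pair(e, c)))  →  f(pair(pair(e, e), pair(e, e)), pair(f(c, pair(e, pair(e, e))), pair(e, c)))   [R5 at 1.2.1]
2. f(pair(pair(e, e), pair(e, e)), pair(f(c, pair(e, pair(e, e))), pair(e, c)))  →  f(pair(pair(e, e), pair(e, e)), pair(pair(e, e), pair(e, c)))   [R7 at 2.1]
3. f(pair(pair(e, e), pair(e, e)), pair(pair(e, e), pair(e, c)))  →  pair(pair(e, e), pair(e, e))   [R4 at ε]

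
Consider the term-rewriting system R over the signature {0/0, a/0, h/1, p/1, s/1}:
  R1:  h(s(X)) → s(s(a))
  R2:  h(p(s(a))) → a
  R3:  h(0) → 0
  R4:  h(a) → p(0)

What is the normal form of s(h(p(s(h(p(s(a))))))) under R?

1. s(h(p(s(h(p(s(a)))))))  →  s(h(p(s(a))))   [R2 at 1.1.1.1]
2. s(h(p(s(a))))  →  s(a)   [R2 at 1]

s(a)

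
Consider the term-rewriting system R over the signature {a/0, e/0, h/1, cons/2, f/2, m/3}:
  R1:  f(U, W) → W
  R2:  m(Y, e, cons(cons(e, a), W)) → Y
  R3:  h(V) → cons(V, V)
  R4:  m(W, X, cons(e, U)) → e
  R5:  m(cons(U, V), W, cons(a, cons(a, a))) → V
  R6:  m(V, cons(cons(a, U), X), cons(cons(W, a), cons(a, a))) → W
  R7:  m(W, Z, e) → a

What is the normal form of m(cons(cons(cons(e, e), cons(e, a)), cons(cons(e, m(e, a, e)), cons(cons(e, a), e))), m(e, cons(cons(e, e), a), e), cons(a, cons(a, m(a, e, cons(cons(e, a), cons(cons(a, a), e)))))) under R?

1. m(cons(cons(cons(e, e), cons(e, a)), cons(cons(e, m(e, a, e)), cons(cons(e, a), e))), m(e, cons(cons(e, e), a), e), cons(a, cons(a, m(a, e, cons(cons(e, a), cons(cons(a, a), e))))))  →  m(cons(cons(cons(e, e), cons(e, a)), cons(cons(e, a), cons(cons(e, a), e))), m(e, cons(cons(e, e), a), e), cons(a, cons(a, m(a, e, cons(cons(e, a), cons(cons(a, a), e))))))   [R7 at 1.2.1.2]
2. m(cons(cons(cons(e, e), cons(e, a)), cons(cons(e, a), cons(cons(e, a), e))), m(e, cons(cons(e, e), a), e), cons(a, cons(a, m(a, e, cons(cons(e, a), cons(cons(a, a), e))))))  →  m(cons(cons(cons(e, e), cons(e, a)), cons(cons(e, a), cons(cons(e, a), e))), a, cons(a, cons(a, m(a, e, cons(cons(e, a), cons(cons(a, a), e))))))   [R7 at 2]
3. m(cons(cons(cons(e, e), cons(e, a)), cons(cons(e, a), cons(cons(e, a), e))), a, cons(a, cons(a, m(a, e, cons(cons(e, a), cons(cons(a, a), e))))))  →  m(cons(cons(cons(e, e), cons(e, a)), cons(cons(e, a), cons(cons(e, a), e))), a, cons(a, cons(a, a)))   [R2 at 3.2.2]
4. m(cons(cons(cons(e, e), cons(e, a)), cons(cons(e, a), cons(cons(e, a), e))), a, cons(a, cons(a, a)))  →  cons(cons(e, a), cons(cons(e, a), e))   [R5 at ε]

cons(cons(e, a), cons(cons(e, a), e))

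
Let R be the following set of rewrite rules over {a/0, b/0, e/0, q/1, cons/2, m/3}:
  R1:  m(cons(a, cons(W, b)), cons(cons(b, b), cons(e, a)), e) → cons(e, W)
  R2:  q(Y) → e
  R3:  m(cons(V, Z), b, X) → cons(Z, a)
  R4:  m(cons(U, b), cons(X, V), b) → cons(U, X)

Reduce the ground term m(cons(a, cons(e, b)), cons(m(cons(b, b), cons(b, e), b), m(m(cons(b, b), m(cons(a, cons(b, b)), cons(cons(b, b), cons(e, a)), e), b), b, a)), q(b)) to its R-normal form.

cons(e, e)

1. m(cons(a, cons(e, b)), cons(m(cons(b, b), cons(b, e), b), m(m(cons(b, b), m(cons(a, cons(b, b)), cons(cons(b, b), cons(e, a)), e), b), b, a)), q(b))  →  m(cons(a, cons(e, b)), cons(cons(b, b), m(m(cons(b, b), m(cons(a, cons(b, b)), cons(cons(b, b), cons(e, a)), e), b), b, a)), q(b))   [R4 at 2.1]
2. m(cons(a, cons(e, b)), cons(cons(b, b), m(m(cons(b, b), m(cons(a, cons(b, b)), cons(cons(b, b), cons(e, a)), e), b), b, a)), q(b))  →  m(cons(a, cons(e, b)), cons(cons(b, b), m(m(cons(b, b), cons(e, b), b), b, a)), q(b))   [R1 at 2.2.1.2]
3. m(cons(a, cons(e, b)), cons(cons(b, b), m(m(cons(b, b), cons(e, b), b), b, a)), q(b))  →  m(cons(a, cons(e, b)), cons(cons(b, b), m(cons(b, e), b, a)), q(b))   [R4 at 2.2.1]
4. m(cons(a, cons(e, b)), cons(cons(b, b), m(cons(b, e), b, a)), q(b))  →  m(cons(a, cons(e, b)), cons(cons(b, b), cons(e, a)), q(b))   [R3 at 2.2]
5. m(cons(a, cons(e, b)), cons(cons(b, b), cons(e, a)), q(b))  →  m(cons(a, cons(e, b)), cons(cons(b, b), cons(e, a)), e)   [R2 at 3]
6. m(cons(a, cons(e, b)), cons(cons(b, b), cons(e, a)), e)  →  cons(e, e)   [R1 at ε]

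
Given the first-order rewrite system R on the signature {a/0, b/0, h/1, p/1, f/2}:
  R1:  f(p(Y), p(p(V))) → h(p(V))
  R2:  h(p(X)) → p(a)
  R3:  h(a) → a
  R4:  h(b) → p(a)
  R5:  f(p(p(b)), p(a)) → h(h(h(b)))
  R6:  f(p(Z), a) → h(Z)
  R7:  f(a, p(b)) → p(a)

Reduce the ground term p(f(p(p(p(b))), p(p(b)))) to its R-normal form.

p(p(a))

1. p(f(p(p(p(b))), p(p(b))))  →  p(h(p(b)))   [R1 at 1]
2. p(h(p(b)))  →  p(p(a))   [R2 at 1]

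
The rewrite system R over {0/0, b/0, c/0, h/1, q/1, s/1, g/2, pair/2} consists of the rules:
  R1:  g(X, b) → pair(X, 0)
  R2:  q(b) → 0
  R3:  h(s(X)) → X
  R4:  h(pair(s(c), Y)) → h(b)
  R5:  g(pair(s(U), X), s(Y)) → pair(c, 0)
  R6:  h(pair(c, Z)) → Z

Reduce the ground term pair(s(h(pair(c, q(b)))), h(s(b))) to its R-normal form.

pair(s(0), b)

1. pair(s(h(pair(c, q(b)))), h(s(b)))  →  pair(s(q(b)), h(s(b)))   [R6 at 1.1]
2. pair(s(q(b)), h(s(b)))  →  pair(s(0), h(s(b)))   [R2 at 1.1]
3. pair(s(0), h(s(b)))  →  pair(s(0), b)   [R3 at 2]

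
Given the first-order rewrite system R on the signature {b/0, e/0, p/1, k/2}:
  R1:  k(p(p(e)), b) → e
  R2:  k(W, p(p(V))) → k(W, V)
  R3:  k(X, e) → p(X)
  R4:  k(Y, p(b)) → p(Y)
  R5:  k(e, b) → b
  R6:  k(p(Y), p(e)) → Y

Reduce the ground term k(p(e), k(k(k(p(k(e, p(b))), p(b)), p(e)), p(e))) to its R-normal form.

1. k(p(e), k(k(k(p(k(e, p(b))), p(b)), p(e)), p(e)))  →  k(p(e), k(k(p(p(k(e, p(b)))), p(e)), p(e)))   [R4 at 2.1.1]
2. k(p(e), k(k(p(p(k(e, p(b)))), p(e)), p(e)))  →  k(p(e), k(p(k(e, p(b))), p(e)))   [R6 at 2.1]
3. k(p(e), k(p(k(e, p(b))), p(e)))  →  k(p(e), k(e, p(b)))   [R6 at 2]
4. k(p(e), k(e, p(b)))  →  k(p(e), p(e))   [R4 at 2]
5. k(p(e), p(e))  →  e   [R6 at ε]

e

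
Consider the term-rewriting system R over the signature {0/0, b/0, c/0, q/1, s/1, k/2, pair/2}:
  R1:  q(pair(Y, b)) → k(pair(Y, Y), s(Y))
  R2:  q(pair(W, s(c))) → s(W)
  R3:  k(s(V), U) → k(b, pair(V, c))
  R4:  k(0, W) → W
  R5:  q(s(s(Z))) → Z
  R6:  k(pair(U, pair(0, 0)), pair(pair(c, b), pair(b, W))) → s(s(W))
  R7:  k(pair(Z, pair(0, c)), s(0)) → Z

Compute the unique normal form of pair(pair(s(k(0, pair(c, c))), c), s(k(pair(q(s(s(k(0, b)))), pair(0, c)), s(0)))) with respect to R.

1. pair(pair(s(k(0, pair(c, c))), c), s(k(pair(q(s(s(k(0, b)))), pair(0, c)), s(0))))  →  pair(pair(s(pair(c, c)), c), s(k(pair(q(s(s(k(0, b)))), pair(0, c)), s(0))))   [R4 at 1.1.1]
2. pair(pair(s(pair(c, c)), c), s(k(pair(q(s(s(k(0, b)))), pair(0, c)), s(0))))  →  pair(pair(s(pair(c, c)), c), s(q(s(s(k(0, b))))))   [R7 at 2.1]
3. pair(pair(s(pair(c, c)), c), s(q(s(s(k(0, b))))))  →  pair(pair(s(pair(c, c)), c), s(k(0, b)))   [R5 at 2.1]
4. pair(pair(s(pair(c, c)), c), s(k(0, b)))  →  pair(pair(s(pair(c, c)), c), s(b))   [R4 at 2.1]

pair(pair(s(pair(c, c)), c), s(b))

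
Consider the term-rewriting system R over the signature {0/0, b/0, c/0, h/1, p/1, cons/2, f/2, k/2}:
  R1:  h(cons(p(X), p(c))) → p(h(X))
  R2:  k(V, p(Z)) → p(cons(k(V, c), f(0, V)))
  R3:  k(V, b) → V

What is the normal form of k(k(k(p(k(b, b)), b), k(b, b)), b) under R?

p(b)

1. k(k(k(p(k(b, b)), b), k(b, b)), b)  →  k(k(p(k(b, b)), b), k(b, b))   [R3 at ε]
2. k(k(p(k(b, b)), b), k(b, b))  →  k(p(k(b, b)), k(b, b))   [R3 at 1]
3. k(p(k(b, b)), k(b, b))  →  k(p(b), k(b, b))   [R3 at 1.1]
4. k(p(b), k(b, b))  →  k(p(b), b)   [R3 at 2]
5. k(p(b), b)  →  p(b)   [R3 at ε]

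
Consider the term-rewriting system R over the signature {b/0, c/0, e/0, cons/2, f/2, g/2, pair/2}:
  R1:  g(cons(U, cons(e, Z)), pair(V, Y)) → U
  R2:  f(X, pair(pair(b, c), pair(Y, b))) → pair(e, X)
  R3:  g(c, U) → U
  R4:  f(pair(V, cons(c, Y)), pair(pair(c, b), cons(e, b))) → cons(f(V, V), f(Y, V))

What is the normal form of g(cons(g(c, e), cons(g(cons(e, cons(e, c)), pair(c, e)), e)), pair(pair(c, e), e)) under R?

1. g(cons(g(c, e), cons(g(cons(e, cons(e, c)), pair(c, e)), e)), pair(pair(c, e), e))  →  g(cons(e, cons(g(cons(e, cons(e, c)), pair(c, e)), e)), pair(pair(c, e), e))   [R3 at 1.1]
2. g(cons(e, cons(g(cons(e, cons(e, c)), pair(c, e)), e)), pair(pair(c, e), e))  →  g(cons(e, cons(e, e)), pair(pair(c, e), e))   [R1 at 1.2.1]
3. g(cons(e, cons(e, e)), pair(pair(c, e), e))  →  e   [R1 at ε]

e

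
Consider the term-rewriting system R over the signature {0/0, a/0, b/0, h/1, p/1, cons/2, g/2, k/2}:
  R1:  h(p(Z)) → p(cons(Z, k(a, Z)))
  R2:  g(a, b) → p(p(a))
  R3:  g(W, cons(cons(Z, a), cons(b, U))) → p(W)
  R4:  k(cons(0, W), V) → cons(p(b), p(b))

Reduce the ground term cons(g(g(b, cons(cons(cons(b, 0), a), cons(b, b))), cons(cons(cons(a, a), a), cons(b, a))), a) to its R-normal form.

1. cons(g(g(b, cons(cons(cons(b, 0), a), cons(b, b))), cons(cons(cons(a, a), a), cons(b, a))), a)  →  cons(p(g(b, cons(cons(cons(b, 0), a), cons(b, b)))), a)   [R3 at 1]
2. cons(p(g(b, cons(cons(cons(b, 0), a), cons(b, b)))), a)  →  cons(p(p(b)), a)   [R3 at 1.1]

cons(p(p(b)), a)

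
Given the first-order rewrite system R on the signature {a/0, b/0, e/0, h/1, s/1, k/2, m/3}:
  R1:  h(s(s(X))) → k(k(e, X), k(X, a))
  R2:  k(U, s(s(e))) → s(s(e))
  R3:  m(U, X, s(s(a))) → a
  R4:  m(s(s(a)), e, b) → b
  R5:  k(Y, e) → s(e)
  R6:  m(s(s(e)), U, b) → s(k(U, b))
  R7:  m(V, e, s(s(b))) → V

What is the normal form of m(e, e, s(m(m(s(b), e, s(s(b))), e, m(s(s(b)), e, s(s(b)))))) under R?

1. m(e, e, s(m(m(s(b), e, s(s(b))), e, m(s(s(b)), e, s(s(b))))))  →  m(e, e, s(m(s(b), e, m(s(s(b)), e, s(s(b))))))   [R7 at 3.1.1]
2. m(e, e, s(m(s(b), e, m(s(s(b)), e, s(s(b))))))  →  m(e, e, s(m(s(b), e, s(s(b)))))   [R7 at 3.1.3]
3. m(e, e, s(m(s(b), e, s(s(b)))))  →  m(e, e, s(s(b)))   [R7 at 3.1]
4. m(e, e, s(s(b)))  →  e   [R7 at ε]

e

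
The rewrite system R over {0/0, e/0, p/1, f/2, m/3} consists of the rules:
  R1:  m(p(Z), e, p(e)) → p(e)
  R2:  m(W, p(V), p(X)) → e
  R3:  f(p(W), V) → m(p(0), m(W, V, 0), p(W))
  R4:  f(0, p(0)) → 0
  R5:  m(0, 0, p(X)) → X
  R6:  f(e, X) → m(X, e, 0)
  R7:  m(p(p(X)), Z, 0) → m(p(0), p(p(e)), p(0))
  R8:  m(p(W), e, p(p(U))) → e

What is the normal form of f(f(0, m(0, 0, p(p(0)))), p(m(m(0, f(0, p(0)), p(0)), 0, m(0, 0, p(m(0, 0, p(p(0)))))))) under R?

1. f(f(0, m(0, 0, p(p(0)))), p(m(m(0, f(0, p(0)), p(0)), 0, m(0, 0, p(m(0, 0, p(p(0))))))))  →  f(f(0, p(0)), p(m(m(0, f(0, p(0)), p(0)), 0, m(0, 0, p(m(0, 0, p(p(0))))))))   [R5 at 1.2]
2. f(f(0, p(0)), p(m(m(0, f(0, p(0)), p(0)), 0, m(0, 0, p(m(0, 0, p(p(0))))))))  →  f(0, p(m(m(0, f(0, p(0)), p(0)), 0, m(0, 0, p(m(0, 0, p(p(0))))))))   [R4 at 1]
3. f(0, p(m(m(0, f(0, p(0)), p(0)), 0, m(0, 0, p(m(0, 0, p(p(0))))))))  →  f(0, p(m(m(0, 0, p(0)), 0, m(0, 0, p(m(0, 0, p(p(0))))))))   [R4 at 2.1.1.2]
4. f(0, p(m(m(0, 0, p(0)), 0, m(0, 0, p(m(0, 0, p(p(0))))))))  →  f(0, p(m(0, 0, m(0, 0, p(m(0, 0, p(p(0))))))))   [R5 at 2.1.1]
5. f(0, p(m(0, 0, m(0, 0, p(m(0, 0, p(p(0))))))))  →  f(0, p(m(0, 0, m(0, 0, p(p(0))))))   [R5 at 2.1.3]
6. f(0, p(m(0, 0, m(0, 0, p(p(0))))))  →  f(0, p(m(0, 0, p(0))))   [R5 at 2.1.3]
7. f(0, p(m(0, 0, p(0))))  →  f(0, p(0))   [R5 at 2.1]
8. f(0, p(0))  →  0   [R4 at ε]

0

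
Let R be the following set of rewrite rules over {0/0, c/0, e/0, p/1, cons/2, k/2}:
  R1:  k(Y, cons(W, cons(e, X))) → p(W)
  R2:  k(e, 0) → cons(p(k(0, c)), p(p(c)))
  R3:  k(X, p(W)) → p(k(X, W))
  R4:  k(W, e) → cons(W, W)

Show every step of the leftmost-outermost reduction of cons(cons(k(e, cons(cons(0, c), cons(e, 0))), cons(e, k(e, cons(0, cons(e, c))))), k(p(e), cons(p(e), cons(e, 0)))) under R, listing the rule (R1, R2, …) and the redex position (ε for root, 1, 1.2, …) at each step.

cons(cons(p(cons(0, c)), cons(e, p(0))), p(p(e)))

1. cons(cons(k(e, cons(cons(0, c), cons(e, 0))), cons(e, k(e, cons(0, cons(e, c))))), k(p(e), cons(p(e), cons(e, 0))))  →  cons(cons(p(cons(0, c)), cons(e, k(e, cons(0, cons(e, c))))), k(p(e), cons(p(e), cons(e, 0))))   [R1 at 1.1]
2. cons(cons(p(cons(0, c)), cons(e, k(e, cons(0, cons(e, c))))), k(p(e), cons(p(e), cons(e, 0))))  →  cons(cons(p(cons(0, c)), cons(e, p(0))), k(p(e), cons(p(e), cons(e, 0))))   [R1 at 1.2.2]
3. cons(cons(p(cons(0, c)), cons(e, p(0))), k(p(e), cons(p(e), cons(e, 0))))  →  cons(cons(p(cons(0, c)), cons(e, p(0))), p(p(e)))   [R1 at 2]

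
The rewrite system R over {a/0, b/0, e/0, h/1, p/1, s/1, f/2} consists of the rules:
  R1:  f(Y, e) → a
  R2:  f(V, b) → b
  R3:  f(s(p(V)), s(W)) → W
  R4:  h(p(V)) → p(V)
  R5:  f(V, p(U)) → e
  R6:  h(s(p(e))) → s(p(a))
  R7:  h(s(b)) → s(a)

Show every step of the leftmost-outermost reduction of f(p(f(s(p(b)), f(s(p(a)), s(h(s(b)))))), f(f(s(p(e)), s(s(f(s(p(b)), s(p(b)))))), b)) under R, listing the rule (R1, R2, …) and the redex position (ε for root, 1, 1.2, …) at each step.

b

1. f(p(f(s(p(b)), f(s(p(a)), s(h(s(b)))))), f(f(s(p(e)), s(s(f(s(p(b)), s(p(b)))))), b))  →  f(p(f(s(p(b)), h(s(b)))), f(f(s(p(e)), s(s(f(s(p(b)), s(p(b)))))), b))   [R3 at 1.1.2]
2. f(p(f(s(p(b)), h(s(b)))), f(f(s(p(e)), s(s(f(s(p(b)), s(p(b)))))), b))  →  f(p(f(s(p(b)), s(a))), f(f(s(p(e)), s(s(f(s(p(b)), s(p(b)))))), b))   [R7 at 1.1.2]
3. f(p(f(s(p(b)), s(a))), f(f(s(p(e)), s(s(f(s(p(b)), s(p(b)))))), b))  →  f(p(a), f(f(s(p(e)), s(s(f(s(p(b)), s(p(b)))))), b))   [R3 at 1.1]
4. f(p(a), f(f(s(p(e)), s(s(f(s(p(b)), s(p(b)))))), b))  →  f(p(a), b)   [R2 at 2]
5. f(p(a), b)  →  b   [R2 at ε]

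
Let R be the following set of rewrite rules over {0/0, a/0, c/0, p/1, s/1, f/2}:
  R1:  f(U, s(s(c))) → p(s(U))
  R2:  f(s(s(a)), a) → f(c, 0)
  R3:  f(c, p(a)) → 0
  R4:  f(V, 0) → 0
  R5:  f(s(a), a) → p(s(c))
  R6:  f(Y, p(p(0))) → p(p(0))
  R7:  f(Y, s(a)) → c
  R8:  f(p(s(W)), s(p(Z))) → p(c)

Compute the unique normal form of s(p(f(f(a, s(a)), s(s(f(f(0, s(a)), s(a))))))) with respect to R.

1. s(p(f(f(a, s(a)), s(s(f(f(0, s(a)), s(a)))))))  →  s(p(f(c, s(s(f(f(0, s(a)), s(a)))))))   [R7 at 1.1.1]
2. s(p(f(c, s(s(f(f(0, s(a)), s(a)))))))  →  s(p(f(c, s(s(c)))))   [R7 at 1.1.2.1.1]
3. s(p(f(c, s(s(c)))))  →  s(p(p(s(c))))   [R1 at 1.1]

s(p(p(s(c))))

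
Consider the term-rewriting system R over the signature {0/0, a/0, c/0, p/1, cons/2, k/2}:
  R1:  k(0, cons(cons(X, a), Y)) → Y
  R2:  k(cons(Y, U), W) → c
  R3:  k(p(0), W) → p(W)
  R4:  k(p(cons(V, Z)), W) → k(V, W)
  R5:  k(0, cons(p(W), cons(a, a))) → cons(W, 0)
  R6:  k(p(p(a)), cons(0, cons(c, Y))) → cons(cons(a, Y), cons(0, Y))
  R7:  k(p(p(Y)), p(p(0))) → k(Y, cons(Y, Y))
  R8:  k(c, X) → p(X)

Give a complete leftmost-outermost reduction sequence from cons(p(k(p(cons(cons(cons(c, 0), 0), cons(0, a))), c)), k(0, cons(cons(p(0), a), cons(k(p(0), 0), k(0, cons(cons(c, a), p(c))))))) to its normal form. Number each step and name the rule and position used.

1. cons(p(k(p(cons(cons(cons(c, 0), 0), cons(0, a))), c)), k(0, cons(cons(p(0), a), cons(k(p(0), 0), k(0, cons(cons(c, a), p(c)))))))  →  cons(p(k(cons(cons(c, 0), 0), c)), k(0, cons(cons(p(0), a), cons(k(p(0), 0), k(0, cons(cons(c, a), p(c)))))))   [R4 at 1.1]
2. cons(p(k(cons(cons(c, 0), 0), c)), k(0, cons(cons(p(0), a), cons(k(p(0), 0), k(0, cons(cons(c, a), p(c)))))))  →  cons(p(c), k(0, cons(cons(p(0), a), cons(k(p(0), 0), k(0, cons(cons(c, a), p(c)))))))   [R2 at 1.1]
3. cons(p(c), k(0, cons(cons(p(0), a), cons(k(p(0), 0), k(0, cons(cons(c, a), p(c)))))))  →  cons(p(c), cons(k(p(0), 0), k(0, cons(cons(c, a), p(c)))))   [R1 at 2]
4. cons(p(c), cons(k(p(0), 0), k(0, cons(cons(c, a), p(c)))))  →  cons(p(c), cons(p(0), k(0, cons(cons(c, a), p(c)))))   [R3 at 2.1]
5. cons(p(c), cons(p(0), k(0, cons(cons(c, a), p(c)))))  →  cons(p(c), cons(p(0), p(c)))   [R1 at 2.2]

cons(p(c), cons(p(0), p(c)))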